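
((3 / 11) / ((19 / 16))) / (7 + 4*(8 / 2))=48 / 4807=0.01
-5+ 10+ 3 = 8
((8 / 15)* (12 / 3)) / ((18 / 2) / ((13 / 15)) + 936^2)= 416 / 170840745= 0.00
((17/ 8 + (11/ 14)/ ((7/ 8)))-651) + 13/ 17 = -4313023/ 6664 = -647.21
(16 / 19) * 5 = 80 / 19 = 4.21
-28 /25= -1.12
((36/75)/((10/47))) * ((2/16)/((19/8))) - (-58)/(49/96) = 13237818/116375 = 113.75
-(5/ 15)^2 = -1/ 9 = -0.11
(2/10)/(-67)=-1/335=-0.00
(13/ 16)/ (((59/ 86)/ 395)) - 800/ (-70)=1583395/ 3304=479.24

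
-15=-15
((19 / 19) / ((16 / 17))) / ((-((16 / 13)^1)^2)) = -2873 / 4096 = -0.70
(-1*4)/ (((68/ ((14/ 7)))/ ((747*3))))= -263.65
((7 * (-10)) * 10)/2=-350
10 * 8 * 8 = 640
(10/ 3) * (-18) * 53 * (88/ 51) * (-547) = 51024160/ 17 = 3001421.18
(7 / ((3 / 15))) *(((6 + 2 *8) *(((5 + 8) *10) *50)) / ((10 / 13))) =6506500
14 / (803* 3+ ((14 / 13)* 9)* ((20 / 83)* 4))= 15106 / 2609391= 0.01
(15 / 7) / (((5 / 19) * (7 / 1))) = 57 / 49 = 1.16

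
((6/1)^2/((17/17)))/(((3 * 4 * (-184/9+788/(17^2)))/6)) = -23409/23042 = -1.02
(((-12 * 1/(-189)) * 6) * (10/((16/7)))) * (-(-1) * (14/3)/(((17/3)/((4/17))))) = 280/867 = 0.32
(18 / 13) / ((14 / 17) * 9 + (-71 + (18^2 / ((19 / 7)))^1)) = 5814 / 234221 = 0.02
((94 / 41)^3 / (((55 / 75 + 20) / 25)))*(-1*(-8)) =2491752000 / 21434431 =116.25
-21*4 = -84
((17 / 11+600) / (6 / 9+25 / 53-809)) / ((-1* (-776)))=-1052103 / 1096449200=-0.00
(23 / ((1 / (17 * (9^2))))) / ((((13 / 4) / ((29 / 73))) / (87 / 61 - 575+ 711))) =30797767188 / 57889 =532014.15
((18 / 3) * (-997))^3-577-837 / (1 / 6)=-214061831767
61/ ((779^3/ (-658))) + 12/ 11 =5672308150/ 5200020529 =1.09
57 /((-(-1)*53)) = 57 /53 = 1.08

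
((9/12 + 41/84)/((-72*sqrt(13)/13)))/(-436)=13*sqrt(13)/329616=0.00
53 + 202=255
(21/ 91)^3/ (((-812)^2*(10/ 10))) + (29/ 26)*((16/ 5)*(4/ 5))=103406238883/ 36214469200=2.86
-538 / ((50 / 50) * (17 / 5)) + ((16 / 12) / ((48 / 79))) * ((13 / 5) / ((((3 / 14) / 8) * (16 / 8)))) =-51.73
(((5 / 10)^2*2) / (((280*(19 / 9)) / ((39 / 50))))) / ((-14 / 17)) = -5967 / 7448000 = -0.00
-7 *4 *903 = -25284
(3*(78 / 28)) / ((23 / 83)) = 9711 / 322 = 30.16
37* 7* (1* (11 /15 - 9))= -2141.07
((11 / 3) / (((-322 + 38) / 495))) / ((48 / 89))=-53845 / 4544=-11.85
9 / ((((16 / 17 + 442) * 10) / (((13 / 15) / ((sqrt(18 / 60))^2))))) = 221 / 37650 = 0.01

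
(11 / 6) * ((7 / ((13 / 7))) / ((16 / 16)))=539 / 78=6.91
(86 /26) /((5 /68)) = 2924 /65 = 44.98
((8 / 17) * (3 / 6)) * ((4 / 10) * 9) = 0.85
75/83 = 0.90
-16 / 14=-8 / 7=-1.14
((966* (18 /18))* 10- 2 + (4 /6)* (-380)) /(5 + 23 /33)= 155177 /94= 1650.82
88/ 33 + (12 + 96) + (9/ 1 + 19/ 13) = 4724/ 39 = 121.13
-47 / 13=-3.62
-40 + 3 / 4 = -157 / 4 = -39.25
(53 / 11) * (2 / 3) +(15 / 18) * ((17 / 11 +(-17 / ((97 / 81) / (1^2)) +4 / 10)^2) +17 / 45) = 415157029 / 2540430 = 163.42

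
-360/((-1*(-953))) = -360/953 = -0.38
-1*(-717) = 717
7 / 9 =0.78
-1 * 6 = -6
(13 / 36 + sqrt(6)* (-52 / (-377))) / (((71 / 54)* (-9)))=-13 / 426 - 24* sqrt(6) / 2059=-0.06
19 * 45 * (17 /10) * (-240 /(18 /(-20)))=387600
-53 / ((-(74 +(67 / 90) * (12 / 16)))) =6360 / 8947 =0.71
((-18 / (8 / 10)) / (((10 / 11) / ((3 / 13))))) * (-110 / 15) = 41.88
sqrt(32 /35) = 4 * sqrt(70) /35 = 0.96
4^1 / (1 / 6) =24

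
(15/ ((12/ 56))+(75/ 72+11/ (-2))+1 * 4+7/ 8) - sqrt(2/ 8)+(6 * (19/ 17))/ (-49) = 697519/ 9996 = 69.78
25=25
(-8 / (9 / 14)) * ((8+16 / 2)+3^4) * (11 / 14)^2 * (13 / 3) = -610324 / 189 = -3229.23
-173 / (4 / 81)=-14013 / 4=-3503.25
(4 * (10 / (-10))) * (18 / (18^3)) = -1 / 81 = -0.01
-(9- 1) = -8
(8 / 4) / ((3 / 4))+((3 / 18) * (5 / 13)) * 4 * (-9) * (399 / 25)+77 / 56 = -51151 / 1560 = -32.79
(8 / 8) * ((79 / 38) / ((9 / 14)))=553 / 171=3.23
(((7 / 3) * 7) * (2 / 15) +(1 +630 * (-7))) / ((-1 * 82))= 198307 / 3690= 53.74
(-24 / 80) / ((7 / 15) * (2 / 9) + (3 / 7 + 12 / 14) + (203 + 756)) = -567 / 1815136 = -0.00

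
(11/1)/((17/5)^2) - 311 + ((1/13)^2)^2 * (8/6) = -7677538376/24762387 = -310.05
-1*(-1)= 1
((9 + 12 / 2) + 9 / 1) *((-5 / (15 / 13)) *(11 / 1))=-1144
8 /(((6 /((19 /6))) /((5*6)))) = 380 /3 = 126.67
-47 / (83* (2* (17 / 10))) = -235 / 1411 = -0.17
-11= -11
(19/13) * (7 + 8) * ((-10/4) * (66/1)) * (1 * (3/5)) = -2170.38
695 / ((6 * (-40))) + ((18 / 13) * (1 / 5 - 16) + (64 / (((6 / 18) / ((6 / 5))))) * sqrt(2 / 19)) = -77291 / 3120 + 1152 * sqrt(38) / 95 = 49.98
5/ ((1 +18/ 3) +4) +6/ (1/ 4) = 24.45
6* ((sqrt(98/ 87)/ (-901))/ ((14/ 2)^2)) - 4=-4 - 2* sqrt(174)/ 182903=-4.00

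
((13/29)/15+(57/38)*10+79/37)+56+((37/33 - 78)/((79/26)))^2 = 26010849298513/36462948885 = 713.35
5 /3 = 1.67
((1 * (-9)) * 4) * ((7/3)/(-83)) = 84/83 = 1.01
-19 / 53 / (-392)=0.00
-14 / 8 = -1.75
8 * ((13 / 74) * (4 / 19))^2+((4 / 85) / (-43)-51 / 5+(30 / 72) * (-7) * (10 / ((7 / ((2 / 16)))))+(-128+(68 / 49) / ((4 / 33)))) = -108134457797267 / 849699464208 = -127.26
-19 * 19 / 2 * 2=-361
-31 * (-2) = 62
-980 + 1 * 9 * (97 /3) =-689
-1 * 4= -4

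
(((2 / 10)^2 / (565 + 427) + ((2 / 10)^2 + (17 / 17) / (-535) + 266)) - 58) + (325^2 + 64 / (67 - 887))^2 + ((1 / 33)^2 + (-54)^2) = 10839118669295412144863 / 971540808480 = 11156627261.24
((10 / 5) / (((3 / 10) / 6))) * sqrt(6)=40 * sqrt(6)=97.98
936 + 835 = 1771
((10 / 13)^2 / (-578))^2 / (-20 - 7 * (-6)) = 1250 / 26239876091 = 0.00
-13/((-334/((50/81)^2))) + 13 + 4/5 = 75683653/5478435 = 13.81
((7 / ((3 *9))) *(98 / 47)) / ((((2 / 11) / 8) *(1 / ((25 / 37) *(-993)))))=-249772600 / 15651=-15958.89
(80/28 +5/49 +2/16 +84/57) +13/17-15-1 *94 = -13127221/126616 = -103.68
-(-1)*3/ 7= 3/ 7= 0.43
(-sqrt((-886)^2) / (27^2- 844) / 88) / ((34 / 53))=23479 / 172040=0.14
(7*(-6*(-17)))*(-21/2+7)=-2499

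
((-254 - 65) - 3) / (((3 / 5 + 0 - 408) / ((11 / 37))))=2530 / 10767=0.23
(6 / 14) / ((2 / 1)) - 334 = -4673 / 14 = -333.79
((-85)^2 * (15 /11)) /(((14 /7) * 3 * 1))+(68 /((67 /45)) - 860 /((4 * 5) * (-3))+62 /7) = 1710.91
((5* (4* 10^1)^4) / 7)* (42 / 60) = 1280000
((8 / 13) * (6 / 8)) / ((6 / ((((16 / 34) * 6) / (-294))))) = -8 / 10829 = -0.00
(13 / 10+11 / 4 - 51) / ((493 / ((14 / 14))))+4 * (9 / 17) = 2.02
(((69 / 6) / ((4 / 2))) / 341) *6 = 69 / 682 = 0.10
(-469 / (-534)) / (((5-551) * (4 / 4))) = -67 / 41652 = -0.00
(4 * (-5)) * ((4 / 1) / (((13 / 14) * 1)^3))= -219520 / 2197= -99.92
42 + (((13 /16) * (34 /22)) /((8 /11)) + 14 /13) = 74553 /1664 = 44.80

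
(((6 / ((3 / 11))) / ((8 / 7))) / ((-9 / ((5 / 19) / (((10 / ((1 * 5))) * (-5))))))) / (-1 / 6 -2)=-77 / 2964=-0.03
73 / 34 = 2.15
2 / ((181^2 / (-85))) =-0.01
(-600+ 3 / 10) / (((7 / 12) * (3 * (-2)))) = 5997 / 35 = 171.34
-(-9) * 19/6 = 57/2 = 28.50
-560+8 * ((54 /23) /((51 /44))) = -212624 /391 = -543.80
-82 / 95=-0.86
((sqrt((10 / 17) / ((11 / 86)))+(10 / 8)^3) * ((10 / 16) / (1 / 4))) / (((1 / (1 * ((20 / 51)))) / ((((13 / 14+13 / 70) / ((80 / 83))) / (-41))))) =-1079 * sqrt(40205) / 3649492 -134875 / 2498048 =-0.11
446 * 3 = 1338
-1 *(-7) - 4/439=3069/439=6.99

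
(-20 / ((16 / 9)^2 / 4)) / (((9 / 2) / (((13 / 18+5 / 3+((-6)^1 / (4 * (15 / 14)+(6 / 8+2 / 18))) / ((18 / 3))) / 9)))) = -256175 / 186768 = -1.37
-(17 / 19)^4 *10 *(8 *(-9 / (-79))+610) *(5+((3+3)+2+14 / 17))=-557211334100 / 10295359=-54122.57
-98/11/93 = -98/1023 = -0.10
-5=-5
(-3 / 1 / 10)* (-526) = 789 / 5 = 157.80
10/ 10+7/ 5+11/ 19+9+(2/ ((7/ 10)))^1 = 14.84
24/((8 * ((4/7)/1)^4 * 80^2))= 7203/1638400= 0.00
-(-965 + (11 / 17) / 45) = 738214 / 765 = 964.99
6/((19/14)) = 84/19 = 4.42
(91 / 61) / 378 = 13 / 3294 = 0.00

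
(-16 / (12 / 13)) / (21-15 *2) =52 / 27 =1.93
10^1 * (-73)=-730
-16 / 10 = -8 / 5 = -1.60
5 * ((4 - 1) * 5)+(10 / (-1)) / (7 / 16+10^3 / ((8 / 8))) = 1200365 / 16007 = 74.99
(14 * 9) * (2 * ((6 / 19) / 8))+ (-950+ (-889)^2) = 14998238 / 19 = 789380.95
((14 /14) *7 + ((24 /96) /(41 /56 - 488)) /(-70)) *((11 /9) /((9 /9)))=10505506 /1227915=8.56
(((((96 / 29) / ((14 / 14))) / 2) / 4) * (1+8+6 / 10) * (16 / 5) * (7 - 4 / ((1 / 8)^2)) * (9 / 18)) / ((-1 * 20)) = 286848 / 3625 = 79.13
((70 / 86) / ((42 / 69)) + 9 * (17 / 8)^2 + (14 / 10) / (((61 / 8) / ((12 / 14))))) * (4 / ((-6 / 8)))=-224.72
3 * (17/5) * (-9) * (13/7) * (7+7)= -11934/5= -2386.80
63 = 63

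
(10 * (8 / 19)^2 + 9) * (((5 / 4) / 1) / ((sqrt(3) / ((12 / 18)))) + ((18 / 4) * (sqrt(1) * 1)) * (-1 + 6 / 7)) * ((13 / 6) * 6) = -455013 / 5054 + 252785 * sqrt(3) / 6498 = -22.65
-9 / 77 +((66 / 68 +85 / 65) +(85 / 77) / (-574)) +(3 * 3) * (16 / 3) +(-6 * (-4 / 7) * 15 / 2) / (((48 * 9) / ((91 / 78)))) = 17662461211 / 351639288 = 50.23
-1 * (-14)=14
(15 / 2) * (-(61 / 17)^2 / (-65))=11163 / 7514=1.49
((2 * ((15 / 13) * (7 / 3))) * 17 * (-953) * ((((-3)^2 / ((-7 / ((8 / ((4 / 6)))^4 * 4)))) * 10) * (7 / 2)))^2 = 106020048371242141780828.40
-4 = -4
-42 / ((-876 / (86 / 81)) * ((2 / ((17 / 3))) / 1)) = 5117 / 35478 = 0.14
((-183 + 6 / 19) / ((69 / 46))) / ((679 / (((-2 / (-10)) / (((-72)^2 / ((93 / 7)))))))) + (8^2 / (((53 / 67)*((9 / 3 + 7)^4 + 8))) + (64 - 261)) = -566166852032989 / 2874060010080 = -196.99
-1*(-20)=20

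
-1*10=-10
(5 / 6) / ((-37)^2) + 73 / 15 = 66633 / 13690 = 4.87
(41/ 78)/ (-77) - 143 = -858899/ 6006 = -143.01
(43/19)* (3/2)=129/38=3.39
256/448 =4/7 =0.57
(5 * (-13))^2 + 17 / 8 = 33817 / 8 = 4227.12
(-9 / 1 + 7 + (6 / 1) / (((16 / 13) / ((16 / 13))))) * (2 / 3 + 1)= 20 / 3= 6.67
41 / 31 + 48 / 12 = 165 / 31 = 5.32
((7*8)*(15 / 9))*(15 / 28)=50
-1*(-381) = 381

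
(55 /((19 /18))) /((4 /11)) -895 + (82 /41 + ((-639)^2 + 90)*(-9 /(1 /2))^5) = -29325373573513 /38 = -771720357197.71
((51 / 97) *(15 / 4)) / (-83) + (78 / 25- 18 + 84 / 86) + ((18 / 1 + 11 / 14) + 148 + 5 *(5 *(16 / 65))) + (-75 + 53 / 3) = 960977280643 / 9451068900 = 101.68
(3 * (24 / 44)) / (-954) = -1 / 583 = -0.00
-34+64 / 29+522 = 14216 / 29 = 490.21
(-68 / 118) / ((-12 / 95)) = 1615 / 354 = 4.56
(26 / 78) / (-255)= -1 / 765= -0.00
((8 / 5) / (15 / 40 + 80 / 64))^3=262144 / 274625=0.95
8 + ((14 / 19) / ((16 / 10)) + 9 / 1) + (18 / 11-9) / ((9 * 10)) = 72643 / 4180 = 17.38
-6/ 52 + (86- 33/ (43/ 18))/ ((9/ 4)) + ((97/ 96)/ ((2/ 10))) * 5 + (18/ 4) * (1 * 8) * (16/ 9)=19516693/ 160992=121.23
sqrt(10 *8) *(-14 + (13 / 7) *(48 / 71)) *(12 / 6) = -50672 *sqrt(5) / 497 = -227.98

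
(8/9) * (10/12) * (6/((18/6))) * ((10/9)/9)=400/2187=0.18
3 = 3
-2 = -2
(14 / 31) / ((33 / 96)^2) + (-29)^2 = 3168927 / 3751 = 844.82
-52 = -52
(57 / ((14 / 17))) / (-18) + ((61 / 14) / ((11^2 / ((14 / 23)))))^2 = -2501351183 / 650587476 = -3.84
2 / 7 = 0.29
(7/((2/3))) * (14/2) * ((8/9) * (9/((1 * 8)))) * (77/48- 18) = -38563/32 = -1205.09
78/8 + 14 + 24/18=301/12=25.08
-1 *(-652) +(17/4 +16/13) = 34189/52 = 657.48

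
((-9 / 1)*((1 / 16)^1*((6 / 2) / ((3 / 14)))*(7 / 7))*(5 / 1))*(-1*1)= 315 / 8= 39.38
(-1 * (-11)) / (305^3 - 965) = 11 / 28371660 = 0.00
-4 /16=-1 /4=-0.25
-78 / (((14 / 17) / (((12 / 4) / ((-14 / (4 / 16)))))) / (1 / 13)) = 0.39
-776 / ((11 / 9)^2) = -62856 / 121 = -519.47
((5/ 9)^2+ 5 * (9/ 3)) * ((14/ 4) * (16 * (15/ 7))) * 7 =12859.26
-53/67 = -0.79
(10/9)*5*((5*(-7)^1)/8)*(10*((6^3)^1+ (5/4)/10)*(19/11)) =-143723125/1584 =-90734.30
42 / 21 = 2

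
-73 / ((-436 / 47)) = 3431 / 436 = 7.87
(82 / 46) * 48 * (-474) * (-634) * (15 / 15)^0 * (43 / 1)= 25430865984 / 23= 1105689825.39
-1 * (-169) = 169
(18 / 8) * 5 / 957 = 15 / 1276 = 0.01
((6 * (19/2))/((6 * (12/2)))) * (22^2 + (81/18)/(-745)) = 13701869/17880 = 766.32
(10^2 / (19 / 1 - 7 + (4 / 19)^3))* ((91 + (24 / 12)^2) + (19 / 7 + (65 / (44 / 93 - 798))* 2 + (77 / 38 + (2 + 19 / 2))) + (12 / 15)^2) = 994600603686 / 1069167967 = 930.26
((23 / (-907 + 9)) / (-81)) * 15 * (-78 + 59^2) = 391345 / 24246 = 16.14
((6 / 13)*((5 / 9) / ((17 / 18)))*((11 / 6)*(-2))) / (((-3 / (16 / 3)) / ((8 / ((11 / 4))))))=10240 / 1989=5.15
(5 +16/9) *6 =40.67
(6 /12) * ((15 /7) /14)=15 /196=0.08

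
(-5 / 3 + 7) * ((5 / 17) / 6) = 40 / 153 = 0.26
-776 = -776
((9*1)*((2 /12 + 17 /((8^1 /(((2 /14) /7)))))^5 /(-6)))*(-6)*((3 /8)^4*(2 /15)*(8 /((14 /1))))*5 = 919358226007 /33174037869887488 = 0.00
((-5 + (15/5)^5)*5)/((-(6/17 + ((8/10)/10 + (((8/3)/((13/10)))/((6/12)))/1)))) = -9862125/37588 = -262.37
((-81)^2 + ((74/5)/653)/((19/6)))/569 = 407012079/35297915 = 11.53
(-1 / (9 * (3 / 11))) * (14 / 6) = -77 / 81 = -0.95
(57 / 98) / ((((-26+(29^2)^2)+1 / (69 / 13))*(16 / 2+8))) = 3933 / 76519353344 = 0.00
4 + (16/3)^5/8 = 132044/243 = 543.39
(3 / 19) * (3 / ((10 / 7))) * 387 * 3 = 73143 / 190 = 384.96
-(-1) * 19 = 19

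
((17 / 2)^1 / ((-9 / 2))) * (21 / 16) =-119 / 48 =-2.48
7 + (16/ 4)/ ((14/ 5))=59/ 7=8.43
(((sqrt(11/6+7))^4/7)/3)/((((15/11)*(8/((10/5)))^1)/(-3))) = -30899/15120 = -2.04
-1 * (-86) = 86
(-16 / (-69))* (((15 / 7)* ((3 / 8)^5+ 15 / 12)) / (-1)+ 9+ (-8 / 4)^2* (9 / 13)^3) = 1282155733 / 724412416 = 1.77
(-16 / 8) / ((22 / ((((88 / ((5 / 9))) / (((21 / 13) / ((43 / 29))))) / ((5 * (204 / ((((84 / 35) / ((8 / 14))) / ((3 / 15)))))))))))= -3354 / 12325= -0.27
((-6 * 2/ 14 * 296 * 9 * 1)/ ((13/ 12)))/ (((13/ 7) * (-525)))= 63936/ 29575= 2.16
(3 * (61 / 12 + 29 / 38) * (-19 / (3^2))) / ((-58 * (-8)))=-0.08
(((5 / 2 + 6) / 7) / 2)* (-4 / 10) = -0.24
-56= -56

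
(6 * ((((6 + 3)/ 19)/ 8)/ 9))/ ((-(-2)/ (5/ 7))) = 15/ 1064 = 0.01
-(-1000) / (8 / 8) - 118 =882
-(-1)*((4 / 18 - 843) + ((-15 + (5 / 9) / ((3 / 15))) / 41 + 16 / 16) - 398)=-457588 / 369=-1240.08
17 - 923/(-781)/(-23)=16.95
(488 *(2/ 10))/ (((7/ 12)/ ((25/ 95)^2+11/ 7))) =24278976/ 88445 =274.51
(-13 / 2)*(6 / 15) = -13 / 5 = -2.60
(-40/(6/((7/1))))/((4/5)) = -175/3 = -58.33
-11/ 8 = -1.38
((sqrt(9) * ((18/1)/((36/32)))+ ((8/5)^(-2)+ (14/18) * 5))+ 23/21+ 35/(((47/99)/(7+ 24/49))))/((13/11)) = 97099343/189504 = 512.39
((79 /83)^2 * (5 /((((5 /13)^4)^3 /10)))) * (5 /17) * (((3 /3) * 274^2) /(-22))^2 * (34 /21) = 23970979070561.80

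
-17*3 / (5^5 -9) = -51 / 3116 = -0.02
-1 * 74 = -74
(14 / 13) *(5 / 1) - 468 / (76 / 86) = -129476 / 247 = -524.19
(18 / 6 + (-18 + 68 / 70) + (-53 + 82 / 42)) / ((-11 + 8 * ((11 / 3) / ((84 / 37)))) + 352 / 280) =-20499 / 1001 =-20.48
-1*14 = -14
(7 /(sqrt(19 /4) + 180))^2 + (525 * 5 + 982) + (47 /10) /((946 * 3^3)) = 3607.00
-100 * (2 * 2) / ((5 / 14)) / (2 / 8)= -4480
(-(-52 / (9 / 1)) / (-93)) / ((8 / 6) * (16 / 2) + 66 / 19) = -38 / 8649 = -0.00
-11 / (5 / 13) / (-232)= 143 / 1160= 0.12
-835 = -835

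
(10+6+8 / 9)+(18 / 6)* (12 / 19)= 3212 / 171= 18.78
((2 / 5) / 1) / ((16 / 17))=17 / 40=0.42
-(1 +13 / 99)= -112 / 99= -1.13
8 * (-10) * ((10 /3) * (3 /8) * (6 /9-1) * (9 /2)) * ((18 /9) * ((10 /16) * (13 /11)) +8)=31275 /22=1421.59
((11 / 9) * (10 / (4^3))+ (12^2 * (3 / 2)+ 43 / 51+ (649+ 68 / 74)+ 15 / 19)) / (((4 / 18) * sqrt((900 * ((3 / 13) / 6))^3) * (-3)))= -7765348513 * sqrt(26) / 6195398400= -6.39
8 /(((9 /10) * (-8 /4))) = -40 /9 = -4.44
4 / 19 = 0.21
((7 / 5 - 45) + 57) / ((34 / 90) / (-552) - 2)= -332856 / 49697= -6.70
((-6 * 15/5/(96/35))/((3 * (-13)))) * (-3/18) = -35/1248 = -0.03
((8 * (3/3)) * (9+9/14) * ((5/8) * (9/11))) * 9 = 54675/154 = 355.03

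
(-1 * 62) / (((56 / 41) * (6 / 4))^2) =-52111 / 3528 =-14.77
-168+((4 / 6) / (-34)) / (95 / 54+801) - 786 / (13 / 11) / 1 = -7980984624 / 9580129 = -833.08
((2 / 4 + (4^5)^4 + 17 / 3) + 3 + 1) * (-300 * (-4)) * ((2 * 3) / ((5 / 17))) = 26916044648205360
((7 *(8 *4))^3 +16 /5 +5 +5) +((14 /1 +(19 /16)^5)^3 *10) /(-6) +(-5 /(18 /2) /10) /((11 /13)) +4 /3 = 6410138249289756639454855229 /570696144780389253120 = 11232138.69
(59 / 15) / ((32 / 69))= 1357 / 160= 8.48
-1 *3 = -3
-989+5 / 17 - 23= -17199 / 17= -1011.71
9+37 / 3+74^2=16492 / 3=5497.33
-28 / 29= -0.97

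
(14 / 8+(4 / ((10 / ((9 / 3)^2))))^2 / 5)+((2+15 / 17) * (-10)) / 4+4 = 9657 / 8500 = 1.14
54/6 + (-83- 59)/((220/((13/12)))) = 10957/1320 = 8.30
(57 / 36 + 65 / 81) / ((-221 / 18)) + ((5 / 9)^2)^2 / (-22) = -3168406 / 15949791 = -0.20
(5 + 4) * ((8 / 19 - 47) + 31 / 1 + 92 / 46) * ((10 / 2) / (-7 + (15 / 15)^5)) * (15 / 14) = 29025 / 266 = 109.12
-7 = -7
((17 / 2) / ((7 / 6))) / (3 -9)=-17 / 14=-1.21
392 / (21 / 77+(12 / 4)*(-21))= -2156 / 345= -6.25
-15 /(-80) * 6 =9 /8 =1.12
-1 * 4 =-4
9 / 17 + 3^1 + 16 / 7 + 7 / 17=741 / 119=6.23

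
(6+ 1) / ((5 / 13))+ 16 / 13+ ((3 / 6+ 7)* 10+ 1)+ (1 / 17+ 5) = 111041 / 1105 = 100.49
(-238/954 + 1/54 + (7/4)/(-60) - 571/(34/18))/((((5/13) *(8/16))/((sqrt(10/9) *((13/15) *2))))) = -99510404747 *sqrt(10)/109471500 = -2874.53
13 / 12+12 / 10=137 / 60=2.28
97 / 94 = 1.03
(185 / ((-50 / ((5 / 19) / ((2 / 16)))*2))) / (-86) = 37 / 817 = 0.05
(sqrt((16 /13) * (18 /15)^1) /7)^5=0.00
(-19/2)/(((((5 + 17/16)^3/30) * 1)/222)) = -259153920/912673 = -283.95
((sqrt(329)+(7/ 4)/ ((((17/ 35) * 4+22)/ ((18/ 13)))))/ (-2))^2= 83.17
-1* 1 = -1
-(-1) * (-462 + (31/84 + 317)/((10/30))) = 13723/28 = 490.11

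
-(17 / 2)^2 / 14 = -289 / 56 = -5.16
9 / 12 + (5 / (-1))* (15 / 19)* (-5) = 1557 / 76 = 20.49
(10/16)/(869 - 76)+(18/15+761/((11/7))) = 169391419/348920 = 485.47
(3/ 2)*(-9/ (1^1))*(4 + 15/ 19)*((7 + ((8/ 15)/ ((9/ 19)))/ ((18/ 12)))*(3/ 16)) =-285649/ 3040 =-93.96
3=3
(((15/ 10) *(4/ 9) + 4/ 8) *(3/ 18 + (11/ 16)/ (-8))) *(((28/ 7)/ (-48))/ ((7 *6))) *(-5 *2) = 155/ 82944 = 0.00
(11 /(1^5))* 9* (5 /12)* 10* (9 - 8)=825 /2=412.50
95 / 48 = 1.98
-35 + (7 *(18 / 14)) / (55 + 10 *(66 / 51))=-13424 / 385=-34.87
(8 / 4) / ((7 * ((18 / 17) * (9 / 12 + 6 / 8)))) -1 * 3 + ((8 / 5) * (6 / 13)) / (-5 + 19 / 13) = -65831 / 21735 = -3.03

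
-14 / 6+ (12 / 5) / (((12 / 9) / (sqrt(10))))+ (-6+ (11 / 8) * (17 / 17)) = -167 / 24+ 9 * sqrt(10) / 5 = -1.27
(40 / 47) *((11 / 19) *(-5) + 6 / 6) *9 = -14.51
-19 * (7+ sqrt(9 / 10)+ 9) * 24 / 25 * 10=-14592 / 5 -1368 * sqrt(10) / 25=-3091.44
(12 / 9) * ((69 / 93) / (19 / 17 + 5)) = 391 / 2418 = 0.16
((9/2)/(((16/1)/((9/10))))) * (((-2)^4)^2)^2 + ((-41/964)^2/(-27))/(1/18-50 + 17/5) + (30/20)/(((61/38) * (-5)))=29543749011063757/1780965581880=16588.61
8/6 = 4/3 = 1.33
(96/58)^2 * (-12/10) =-13824/4205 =-3.29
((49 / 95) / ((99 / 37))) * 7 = 1.35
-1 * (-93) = 93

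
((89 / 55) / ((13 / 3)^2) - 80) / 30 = -742799 / 278850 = -2.66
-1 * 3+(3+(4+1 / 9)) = 37 / 9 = 4.11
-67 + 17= -50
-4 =-4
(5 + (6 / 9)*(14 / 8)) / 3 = 37 / 18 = 2.06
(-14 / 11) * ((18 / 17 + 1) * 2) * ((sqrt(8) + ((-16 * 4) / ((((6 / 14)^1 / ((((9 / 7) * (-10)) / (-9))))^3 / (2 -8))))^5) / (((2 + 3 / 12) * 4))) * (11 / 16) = -232944233092334858267.18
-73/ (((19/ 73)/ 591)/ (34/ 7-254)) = 5492621616/ 133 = 41297906.89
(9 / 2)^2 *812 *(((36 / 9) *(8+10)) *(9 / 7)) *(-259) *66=-26019666288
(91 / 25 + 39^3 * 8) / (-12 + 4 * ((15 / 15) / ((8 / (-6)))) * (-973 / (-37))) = -438963967 / 84075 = -5221.10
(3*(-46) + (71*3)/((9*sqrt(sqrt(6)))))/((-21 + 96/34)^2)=-13294/31827 + 20519*6^(3/4)/1718658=-0.37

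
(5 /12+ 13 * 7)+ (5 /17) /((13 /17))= 14321 /156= 91.80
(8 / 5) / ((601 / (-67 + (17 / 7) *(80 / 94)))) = -170904 / 988645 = -0.17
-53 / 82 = -0.65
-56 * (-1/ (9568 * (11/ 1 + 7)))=7/ 21528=0.00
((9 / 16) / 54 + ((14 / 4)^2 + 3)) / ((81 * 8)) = 1465 / 62208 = 0.02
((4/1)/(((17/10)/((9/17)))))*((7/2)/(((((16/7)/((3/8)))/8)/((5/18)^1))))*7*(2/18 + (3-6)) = -111475/3468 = -32.14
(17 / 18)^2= 289 / 324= 0.89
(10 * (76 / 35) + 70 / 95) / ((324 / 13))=19409 / 21546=0.90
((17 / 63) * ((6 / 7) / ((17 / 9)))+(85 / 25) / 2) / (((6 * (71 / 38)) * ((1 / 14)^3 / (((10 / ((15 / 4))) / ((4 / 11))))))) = 10451672 / 3195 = 3271.26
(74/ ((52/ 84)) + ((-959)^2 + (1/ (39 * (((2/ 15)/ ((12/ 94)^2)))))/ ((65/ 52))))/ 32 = 2031839395/ 70688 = 28743.77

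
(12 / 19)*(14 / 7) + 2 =62 / 19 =3.26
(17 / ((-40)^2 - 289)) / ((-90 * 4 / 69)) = -17 / 6840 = -0.00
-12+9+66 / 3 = 19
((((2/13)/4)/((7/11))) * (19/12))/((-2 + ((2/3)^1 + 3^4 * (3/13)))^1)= 0.01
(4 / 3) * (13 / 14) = 26 / 21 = 1.24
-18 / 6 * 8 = -24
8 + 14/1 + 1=23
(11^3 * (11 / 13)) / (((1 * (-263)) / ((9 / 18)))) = -14641 / 6838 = -2.14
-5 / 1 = -5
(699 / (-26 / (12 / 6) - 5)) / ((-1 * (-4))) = -233 / 24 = -9.71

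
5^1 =5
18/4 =9/2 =4.50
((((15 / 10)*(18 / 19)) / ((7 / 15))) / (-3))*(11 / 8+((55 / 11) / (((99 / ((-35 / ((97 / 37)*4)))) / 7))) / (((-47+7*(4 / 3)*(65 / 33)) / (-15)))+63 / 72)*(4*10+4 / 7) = -904689810 / 13465249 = -67.19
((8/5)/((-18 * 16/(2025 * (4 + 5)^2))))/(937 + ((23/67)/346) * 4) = -4694355/4827028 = -0.97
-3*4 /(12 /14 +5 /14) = -168 /17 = -9.88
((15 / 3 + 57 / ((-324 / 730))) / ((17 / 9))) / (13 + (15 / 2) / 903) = -2006165 / 399381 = -5.02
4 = 4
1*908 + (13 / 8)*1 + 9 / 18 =7281 / 8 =910.12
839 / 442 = 1.90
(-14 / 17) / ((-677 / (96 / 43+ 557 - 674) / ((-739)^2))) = -37731499890 / 494887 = -76242.66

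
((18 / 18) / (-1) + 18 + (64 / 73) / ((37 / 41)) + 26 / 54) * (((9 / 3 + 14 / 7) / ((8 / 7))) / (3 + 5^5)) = 346325 / 13418568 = 0.03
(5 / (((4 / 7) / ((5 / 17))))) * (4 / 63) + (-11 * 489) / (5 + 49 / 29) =-23861773 / 29682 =-803.91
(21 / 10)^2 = 441 / 100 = 4.41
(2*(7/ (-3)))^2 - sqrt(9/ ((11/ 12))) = 196/ 9 - 6*sqrt(33)/ 11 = 18.64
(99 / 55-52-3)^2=70756 / 25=2830.24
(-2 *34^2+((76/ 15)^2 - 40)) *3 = -6978.99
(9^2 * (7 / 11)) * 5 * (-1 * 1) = -2835 / 11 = -257.73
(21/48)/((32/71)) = 497/512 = 0.97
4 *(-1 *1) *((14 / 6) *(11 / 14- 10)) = 86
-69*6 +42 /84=-827 /2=-413.50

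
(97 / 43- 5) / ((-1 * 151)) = 118 / 6493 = 0.02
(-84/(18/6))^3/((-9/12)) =87808/3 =29269.33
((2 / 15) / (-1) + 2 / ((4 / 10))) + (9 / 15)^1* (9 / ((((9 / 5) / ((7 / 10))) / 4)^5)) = 591041 / 10935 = 54.05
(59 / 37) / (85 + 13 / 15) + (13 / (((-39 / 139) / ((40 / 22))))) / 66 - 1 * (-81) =4138410029 / 51897384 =79.74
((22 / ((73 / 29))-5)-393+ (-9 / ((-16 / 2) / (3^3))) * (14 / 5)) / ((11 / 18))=-363393 / 730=-497.80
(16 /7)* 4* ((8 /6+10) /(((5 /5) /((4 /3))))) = 8704 /63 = 138.16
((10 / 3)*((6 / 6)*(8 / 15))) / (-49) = -16 / 441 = -0.04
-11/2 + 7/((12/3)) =-3.75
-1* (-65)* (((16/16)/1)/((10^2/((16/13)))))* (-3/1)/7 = -12/35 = -0.34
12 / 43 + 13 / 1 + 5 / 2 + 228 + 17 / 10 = 52778 / 215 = 245.48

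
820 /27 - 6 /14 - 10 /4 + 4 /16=20935 /756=27.69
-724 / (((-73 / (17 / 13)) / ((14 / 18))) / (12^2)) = 1452.58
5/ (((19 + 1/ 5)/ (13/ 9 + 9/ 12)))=1975/ 3456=0.57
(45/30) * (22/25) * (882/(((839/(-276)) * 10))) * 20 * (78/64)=-39162123/41950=-933.54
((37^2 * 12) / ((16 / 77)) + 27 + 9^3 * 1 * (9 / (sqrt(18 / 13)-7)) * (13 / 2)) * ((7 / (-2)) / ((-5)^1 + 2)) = 420689423 / 4952-597051 * sqrt(26) / 2476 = 83723.88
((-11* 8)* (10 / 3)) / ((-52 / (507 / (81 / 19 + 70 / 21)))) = 163020 / 433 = 376.49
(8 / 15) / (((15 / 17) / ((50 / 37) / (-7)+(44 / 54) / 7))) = -72896 / 1573425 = -0.05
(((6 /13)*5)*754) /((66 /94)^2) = 3529.53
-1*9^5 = -59049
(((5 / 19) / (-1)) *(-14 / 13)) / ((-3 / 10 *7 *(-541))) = 100 / 400881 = 0.00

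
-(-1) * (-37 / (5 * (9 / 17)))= -629 / 45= -13.98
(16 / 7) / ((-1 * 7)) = -16 / 49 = -0.33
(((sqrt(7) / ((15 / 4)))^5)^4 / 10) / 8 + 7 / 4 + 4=38240530042121193712650931 / 6650513460159301757812500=5.75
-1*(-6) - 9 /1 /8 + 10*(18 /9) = 199 /8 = 24.88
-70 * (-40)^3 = 4480000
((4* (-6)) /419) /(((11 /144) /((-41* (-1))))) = -141696 /4609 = -30.74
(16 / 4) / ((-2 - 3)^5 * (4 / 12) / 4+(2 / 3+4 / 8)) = -0.02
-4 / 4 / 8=-1 / 8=-0.12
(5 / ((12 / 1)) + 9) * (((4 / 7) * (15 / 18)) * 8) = 2260 / 63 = 35.87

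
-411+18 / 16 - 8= -3343 / 8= -417.88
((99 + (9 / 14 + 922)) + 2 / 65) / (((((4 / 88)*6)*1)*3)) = 10226953 / 8190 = 1248.71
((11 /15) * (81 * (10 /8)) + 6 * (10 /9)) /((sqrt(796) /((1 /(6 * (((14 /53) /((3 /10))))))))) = 51463 * sqrt(199) /1337280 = 0.54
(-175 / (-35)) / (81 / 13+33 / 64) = 4160 / 5613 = 0.74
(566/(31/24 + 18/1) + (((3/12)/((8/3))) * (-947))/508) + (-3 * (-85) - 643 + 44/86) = -115968246333/323640704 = -358.32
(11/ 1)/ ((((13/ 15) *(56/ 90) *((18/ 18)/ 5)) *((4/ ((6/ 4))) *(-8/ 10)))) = -556875/ 11648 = -47.81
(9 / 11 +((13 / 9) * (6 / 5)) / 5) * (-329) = -383.24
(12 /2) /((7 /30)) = 180 /7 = 25.71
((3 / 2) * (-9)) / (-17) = 27 / 34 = 0.79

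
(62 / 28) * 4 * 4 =248 / 7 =35.43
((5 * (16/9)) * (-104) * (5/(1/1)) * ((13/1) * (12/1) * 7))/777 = -2163200/333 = -6496.10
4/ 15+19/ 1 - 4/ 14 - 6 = 1363/ 105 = 12.98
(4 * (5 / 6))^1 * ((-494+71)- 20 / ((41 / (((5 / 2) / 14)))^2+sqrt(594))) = -3673484575618090 / 2605305872949+62500 * sqrt(66) / 868435290983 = -1410.00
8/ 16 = 1/ 2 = 0.50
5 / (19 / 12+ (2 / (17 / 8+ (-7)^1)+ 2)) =52 / 33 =1.58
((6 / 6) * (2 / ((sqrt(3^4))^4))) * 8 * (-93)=-496 / 2187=-0.23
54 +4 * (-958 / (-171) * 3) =6910 / 57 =121.23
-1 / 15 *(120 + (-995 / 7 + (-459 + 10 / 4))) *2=6701 / 105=63.82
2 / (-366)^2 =1 / 66978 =0.00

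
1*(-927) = -927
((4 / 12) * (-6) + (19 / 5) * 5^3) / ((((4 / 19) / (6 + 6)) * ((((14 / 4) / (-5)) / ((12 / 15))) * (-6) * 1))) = 5135.43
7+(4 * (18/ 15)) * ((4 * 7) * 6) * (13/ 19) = 53081/ 95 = 558.75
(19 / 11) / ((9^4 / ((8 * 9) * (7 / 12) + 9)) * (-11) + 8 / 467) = -150841 / 123579313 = -0.00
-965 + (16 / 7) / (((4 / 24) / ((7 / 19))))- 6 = -18353 / 19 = -965.95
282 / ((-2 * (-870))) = 47 / 290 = 0.16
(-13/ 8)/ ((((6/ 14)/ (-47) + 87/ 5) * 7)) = -3055/ 228864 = -0.01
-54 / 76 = -27 / 38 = -0.71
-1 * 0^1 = 0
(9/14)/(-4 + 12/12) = -3/14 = -0.21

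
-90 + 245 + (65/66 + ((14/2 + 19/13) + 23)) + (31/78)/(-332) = 187.45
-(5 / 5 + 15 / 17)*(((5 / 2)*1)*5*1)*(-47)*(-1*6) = -112800 / 17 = -6635.29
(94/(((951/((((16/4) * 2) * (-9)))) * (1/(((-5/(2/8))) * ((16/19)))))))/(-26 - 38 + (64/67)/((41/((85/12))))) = -371833920/198030217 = -1.88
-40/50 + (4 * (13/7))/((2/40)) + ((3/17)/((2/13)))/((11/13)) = 1952073/13090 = 149.13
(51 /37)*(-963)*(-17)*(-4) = -3339684 /37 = -90261.73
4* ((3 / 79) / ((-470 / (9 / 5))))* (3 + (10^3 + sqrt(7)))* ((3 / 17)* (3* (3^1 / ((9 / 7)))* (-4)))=4536* sqrt(7) / 1578025 + 267624 / 92825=2.89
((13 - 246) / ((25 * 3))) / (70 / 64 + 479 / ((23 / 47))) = -171488 / 54091575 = -0.00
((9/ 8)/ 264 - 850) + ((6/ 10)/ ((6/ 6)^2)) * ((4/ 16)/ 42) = -20943807/ 24640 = -849.99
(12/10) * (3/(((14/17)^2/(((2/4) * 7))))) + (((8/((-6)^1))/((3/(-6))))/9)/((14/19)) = 71747/3780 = 18.98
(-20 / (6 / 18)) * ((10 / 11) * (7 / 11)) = -34.71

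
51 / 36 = 17 / 12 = 1.42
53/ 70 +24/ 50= 433/ 350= 1.24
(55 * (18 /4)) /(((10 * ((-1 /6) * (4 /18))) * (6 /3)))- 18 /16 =-1341 /4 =-335.25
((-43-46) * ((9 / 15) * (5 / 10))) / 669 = -89 / 2230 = -0.04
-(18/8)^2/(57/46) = -621/152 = -4.09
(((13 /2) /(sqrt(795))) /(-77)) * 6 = -13 * sqrt(795) /20405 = -0.02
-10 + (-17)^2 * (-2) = -588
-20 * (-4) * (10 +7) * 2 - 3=2717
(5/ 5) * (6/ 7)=6/ 7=0.86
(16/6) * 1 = 8/3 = 2.67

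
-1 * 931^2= -866761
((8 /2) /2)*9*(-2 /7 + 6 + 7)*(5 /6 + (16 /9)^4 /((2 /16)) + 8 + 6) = 110646491 /5103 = 21682.64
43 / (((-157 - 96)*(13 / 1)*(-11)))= 43 / 36179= 0.00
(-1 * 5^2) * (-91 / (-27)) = -2275 / 27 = -84.26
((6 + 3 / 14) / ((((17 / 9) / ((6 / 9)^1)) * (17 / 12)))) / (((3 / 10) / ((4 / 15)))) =2784 / 2023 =1.38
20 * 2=40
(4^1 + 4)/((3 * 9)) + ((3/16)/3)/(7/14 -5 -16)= 2597/8856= 0.29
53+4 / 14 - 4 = 345 / 7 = 49.29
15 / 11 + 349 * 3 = 11532 / 11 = 1048.36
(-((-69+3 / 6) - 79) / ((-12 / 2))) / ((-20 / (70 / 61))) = 2065 / 1464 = 1.41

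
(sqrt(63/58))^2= 63/58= 1.09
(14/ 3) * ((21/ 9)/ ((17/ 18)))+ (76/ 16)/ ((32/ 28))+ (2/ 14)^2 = 418661/ 26656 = 15.71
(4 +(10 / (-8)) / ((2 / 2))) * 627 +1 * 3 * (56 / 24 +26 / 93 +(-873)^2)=283726767 / 124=2288119.09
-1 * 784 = -784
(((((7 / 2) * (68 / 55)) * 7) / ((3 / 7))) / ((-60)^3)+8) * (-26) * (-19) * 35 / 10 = 246476158201 / 17820000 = 13831.43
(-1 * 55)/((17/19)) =-1045/17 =-61.47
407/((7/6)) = 2442/7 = 348.86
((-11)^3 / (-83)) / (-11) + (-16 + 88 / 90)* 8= -454309 / 3735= -121.64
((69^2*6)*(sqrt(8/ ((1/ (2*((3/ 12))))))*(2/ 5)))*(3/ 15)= 114264/ 25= 4570.56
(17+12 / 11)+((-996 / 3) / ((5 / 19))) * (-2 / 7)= 378.55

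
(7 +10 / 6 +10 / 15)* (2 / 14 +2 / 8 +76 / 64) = 59 / 4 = 14.75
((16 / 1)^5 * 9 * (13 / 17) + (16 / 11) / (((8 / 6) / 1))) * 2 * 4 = 10796140128 / 187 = 57733369.67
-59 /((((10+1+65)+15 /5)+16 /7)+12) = -0.63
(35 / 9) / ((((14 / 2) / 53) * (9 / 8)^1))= 2120 / 81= 26.17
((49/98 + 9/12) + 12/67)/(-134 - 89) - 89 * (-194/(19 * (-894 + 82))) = -259448537/230509748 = -1.13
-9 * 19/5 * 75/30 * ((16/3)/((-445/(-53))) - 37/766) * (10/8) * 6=-102629583/272696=-376.35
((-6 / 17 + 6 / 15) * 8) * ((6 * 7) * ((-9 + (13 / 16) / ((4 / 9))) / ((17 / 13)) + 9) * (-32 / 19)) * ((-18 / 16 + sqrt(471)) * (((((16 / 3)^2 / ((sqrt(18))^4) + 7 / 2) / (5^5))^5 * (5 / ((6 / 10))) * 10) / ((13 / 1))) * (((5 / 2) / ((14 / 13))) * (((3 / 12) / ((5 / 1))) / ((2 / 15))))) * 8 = 3916729690406575151 / 417593720779554748535156250000 -3916729690406575151 * sqrt(471) / 469792935876999092102050781250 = -0.00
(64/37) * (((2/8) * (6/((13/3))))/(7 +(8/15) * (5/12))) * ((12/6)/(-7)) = -5184/218855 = -0.02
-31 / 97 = -0.32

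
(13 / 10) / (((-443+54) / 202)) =-1313 / 1945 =-0.68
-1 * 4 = -4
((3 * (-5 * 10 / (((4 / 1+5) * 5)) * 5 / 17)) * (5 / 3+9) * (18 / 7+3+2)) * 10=-848000 / 1071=-791.78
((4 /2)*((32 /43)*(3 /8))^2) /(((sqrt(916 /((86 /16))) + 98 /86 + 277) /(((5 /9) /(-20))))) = -2990 /191788729 + sqrt(19694) /191788729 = -0.00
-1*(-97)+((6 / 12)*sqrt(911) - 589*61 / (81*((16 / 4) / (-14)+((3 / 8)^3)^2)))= sqrt(911) / 2+70009238977 / 42053985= 1679.84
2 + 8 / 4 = 4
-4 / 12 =-1 / 3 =-0.33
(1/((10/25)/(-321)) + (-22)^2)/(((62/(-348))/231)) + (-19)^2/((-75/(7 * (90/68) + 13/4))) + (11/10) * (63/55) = 13055959913/31620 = 412901.96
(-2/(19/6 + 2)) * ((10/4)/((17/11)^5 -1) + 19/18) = -10388203/19511493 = -0.53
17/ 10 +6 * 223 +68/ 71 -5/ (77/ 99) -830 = 2506019/ 4970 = 504.23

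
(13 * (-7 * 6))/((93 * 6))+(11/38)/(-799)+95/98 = -655075/69179817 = -0.01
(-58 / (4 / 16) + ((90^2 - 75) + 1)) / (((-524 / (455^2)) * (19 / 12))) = -4840658550 / 2489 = -1944820.63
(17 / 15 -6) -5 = -9.87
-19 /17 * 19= -361 /17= -21.24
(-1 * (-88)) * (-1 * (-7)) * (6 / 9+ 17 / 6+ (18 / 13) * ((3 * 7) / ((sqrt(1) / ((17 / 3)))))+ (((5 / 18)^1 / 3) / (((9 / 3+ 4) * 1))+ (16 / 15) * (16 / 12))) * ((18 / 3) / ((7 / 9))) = 366928672 / 455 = 806436.64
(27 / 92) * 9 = 243 / 92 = 2.64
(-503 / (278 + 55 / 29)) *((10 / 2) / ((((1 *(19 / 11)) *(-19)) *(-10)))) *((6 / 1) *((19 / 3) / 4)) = -160457 / 616892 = -0.26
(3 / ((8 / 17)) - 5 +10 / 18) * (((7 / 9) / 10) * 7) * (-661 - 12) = -4583803 / 6480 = -707.38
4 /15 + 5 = 79 /15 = 5.27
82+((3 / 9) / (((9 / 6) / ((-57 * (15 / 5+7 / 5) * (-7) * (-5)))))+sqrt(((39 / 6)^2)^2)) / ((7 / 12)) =-3189.57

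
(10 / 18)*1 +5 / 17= 130 / 153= 0.85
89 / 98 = 0.91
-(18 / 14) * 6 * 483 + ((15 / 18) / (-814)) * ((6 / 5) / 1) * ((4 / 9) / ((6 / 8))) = -40945022 / 10989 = -3726.00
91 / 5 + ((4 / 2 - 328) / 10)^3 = -34627.78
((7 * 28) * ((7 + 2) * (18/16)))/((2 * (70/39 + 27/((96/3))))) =1238328/3293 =376.05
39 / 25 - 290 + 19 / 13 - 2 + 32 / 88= -1031798 / 3575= -288.61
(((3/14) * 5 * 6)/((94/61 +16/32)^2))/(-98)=-37210/2362927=-0.02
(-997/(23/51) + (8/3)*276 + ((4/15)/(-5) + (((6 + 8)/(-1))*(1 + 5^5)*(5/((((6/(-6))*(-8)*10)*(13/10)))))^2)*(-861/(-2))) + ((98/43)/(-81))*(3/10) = 1720112767178284411/902561400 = 1905812465.70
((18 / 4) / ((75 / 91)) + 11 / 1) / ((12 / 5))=6.86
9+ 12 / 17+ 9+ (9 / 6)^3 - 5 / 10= 21.58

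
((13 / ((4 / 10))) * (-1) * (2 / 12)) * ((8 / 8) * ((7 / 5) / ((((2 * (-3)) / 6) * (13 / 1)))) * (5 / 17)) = 35 / 204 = 0.17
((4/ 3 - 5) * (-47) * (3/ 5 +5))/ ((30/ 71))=2283.99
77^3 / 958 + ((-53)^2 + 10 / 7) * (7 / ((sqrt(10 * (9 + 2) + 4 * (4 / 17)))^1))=456533 / 958 + 19673 * sqrt(32062) / 1886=2344.32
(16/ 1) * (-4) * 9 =-576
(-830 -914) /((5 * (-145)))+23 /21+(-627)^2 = 5985442324 /15225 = 393132.50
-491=-491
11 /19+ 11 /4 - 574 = -43371 /76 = -570.67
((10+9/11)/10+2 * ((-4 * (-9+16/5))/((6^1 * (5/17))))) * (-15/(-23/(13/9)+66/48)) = 138164/4895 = 28.23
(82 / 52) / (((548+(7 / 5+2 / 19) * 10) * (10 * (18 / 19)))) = 14801 / 50066640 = 0.00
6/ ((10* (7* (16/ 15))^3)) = 2025/ 1404928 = 0.00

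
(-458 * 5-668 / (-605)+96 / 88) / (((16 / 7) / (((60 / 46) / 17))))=-14533281 / 189244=-76.80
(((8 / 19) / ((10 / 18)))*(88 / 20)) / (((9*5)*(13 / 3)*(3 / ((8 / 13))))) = 1408 / 401375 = 0.00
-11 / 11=-1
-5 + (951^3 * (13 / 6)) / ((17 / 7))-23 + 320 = 26089265575 / 34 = 767331340.44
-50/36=-25/18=-1.39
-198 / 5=-39.60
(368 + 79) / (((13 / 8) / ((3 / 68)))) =12.14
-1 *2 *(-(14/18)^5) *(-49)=-1647086/59049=-27.89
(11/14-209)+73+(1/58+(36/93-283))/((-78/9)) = -102.61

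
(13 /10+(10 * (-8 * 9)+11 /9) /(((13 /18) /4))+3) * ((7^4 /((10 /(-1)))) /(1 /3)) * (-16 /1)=-14894680332 /325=-45829785.64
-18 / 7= -2.57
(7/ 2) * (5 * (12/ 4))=105/ 2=52.50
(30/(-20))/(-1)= 3/2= 1.50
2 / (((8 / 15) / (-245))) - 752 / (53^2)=-10326083 / 11236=-919.02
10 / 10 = 1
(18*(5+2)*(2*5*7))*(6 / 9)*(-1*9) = -52920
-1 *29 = -29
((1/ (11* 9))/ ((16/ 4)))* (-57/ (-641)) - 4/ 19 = -338087/ 1607628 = -0.21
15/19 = 0.79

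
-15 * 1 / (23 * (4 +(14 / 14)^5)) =-3 / 23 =-0.13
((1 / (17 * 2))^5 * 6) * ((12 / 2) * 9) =81 / 11358856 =0.00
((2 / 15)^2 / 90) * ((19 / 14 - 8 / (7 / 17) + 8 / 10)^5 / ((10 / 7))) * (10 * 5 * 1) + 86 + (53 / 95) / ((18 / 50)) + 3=-5406617769830659 / 513213750000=-10534.83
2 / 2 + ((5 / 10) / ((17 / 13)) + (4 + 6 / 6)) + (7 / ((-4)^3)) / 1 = 6825 / 1088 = 6.27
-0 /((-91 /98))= 0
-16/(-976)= 1/61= 0.02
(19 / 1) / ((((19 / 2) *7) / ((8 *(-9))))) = -144 / 7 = -20.57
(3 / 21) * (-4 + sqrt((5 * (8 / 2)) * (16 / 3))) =-4 / 7 + 8 * sqrt(15) / 21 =0.90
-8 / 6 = -4 / 3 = -1.33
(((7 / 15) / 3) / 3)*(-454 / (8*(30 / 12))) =-1589 / 1350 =-1.18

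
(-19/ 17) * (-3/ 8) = 57/ 136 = 0.42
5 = 5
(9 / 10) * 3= 2.70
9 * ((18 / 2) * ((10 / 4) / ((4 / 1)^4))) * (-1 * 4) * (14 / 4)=-2835 / 256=-11.07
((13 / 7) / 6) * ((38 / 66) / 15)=247 / 20790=0.01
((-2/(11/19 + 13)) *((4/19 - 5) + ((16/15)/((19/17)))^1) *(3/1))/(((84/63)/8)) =10.17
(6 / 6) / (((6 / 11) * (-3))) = -11 / 18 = -0.61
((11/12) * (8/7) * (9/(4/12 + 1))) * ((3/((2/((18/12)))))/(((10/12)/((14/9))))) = 297/10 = 29.70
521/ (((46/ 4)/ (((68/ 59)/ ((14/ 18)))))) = 637704/ 9499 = 67.13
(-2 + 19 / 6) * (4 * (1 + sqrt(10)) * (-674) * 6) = -18872 * sqrt(10) - 18872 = -78550.50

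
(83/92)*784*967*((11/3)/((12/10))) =432606790/207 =2089887.87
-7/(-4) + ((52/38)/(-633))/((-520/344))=421289/240540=1.75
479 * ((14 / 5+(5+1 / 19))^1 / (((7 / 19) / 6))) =2144004 / 35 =61257.26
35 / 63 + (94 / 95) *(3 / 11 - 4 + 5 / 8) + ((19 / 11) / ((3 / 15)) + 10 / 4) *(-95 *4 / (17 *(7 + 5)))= -14874593 / 639540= -23.26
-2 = -2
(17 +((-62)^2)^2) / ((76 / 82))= 605830473 / 38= 15942907.18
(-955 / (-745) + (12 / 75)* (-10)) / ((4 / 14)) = -1659 / 1490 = -1.11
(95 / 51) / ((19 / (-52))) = -260 / 51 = -5.10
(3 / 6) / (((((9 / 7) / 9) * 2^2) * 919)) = 7 / 7352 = 0.00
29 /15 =1.93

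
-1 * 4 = -4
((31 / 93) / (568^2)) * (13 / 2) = 13 / 1935744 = 0.00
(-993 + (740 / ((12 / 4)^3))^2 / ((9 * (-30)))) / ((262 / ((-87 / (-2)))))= -165.33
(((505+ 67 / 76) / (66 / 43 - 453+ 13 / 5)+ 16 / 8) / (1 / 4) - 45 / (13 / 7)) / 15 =-164783973 / 119184910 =-1.38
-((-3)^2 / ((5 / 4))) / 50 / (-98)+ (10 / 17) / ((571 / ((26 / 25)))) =151063 / 59455375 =0.00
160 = 160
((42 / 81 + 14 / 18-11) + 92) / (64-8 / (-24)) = 1.28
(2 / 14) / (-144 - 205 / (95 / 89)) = -19 / 44695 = -0.00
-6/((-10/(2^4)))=48/5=9.60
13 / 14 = 0.93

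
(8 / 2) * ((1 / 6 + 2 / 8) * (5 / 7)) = 25 / 21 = 1.19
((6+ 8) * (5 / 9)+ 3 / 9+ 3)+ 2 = 13.11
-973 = -973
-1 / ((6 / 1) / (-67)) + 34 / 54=637 / 54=11.80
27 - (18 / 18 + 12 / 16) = 101 / 4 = 25.25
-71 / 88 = -0.81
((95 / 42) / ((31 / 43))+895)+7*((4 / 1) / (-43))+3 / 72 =66998669 / 74648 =897.53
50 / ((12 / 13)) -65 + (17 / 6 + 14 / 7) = -6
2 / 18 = 1 / 9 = 0.11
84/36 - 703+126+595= 61/3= 20.33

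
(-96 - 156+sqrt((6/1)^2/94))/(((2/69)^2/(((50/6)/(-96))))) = 833175/32 - 39675* sqrt(94)/6016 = 25972.78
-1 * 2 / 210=-1 / 105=-0.01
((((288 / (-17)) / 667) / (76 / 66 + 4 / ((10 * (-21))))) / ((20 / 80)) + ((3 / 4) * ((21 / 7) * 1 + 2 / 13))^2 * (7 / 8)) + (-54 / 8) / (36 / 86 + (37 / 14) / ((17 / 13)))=1361152947334887 / 667520009762944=2.04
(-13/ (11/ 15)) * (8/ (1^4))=-1560/ 11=-141.82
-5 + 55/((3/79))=4330/3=1443.33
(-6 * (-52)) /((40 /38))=1482 /5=296.40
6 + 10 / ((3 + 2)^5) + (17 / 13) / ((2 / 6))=80651 / 8125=9.93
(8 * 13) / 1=104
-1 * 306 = -306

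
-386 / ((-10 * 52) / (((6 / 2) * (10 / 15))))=193 / 130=1.48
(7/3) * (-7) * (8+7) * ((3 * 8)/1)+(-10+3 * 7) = -5869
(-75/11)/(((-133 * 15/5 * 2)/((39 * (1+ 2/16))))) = 8775/23408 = 0.37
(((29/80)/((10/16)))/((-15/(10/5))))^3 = -24389/52734375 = -0.00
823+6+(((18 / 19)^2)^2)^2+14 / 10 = 70570853549112 / 84917815205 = 831.05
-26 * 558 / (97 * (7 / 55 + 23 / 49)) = -3258255 / 12998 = -250.67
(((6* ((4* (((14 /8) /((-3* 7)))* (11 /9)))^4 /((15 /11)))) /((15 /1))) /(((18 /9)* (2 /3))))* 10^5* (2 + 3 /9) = 2254714000 /1594323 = 1414.21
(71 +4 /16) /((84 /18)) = 855 /56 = 15.27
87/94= 0.93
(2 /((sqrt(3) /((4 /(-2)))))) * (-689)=2756 * sqrt(3) /3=1591.18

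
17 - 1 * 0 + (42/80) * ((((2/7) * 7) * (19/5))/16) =27599/1600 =17.25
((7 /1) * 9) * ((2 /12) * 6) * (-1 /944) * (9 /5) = -567 /4720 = -0.12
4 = 4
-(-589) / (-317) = -589 / 317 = -1.86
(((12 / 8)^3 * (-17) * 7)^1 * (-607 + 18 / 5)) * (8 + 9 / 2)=48468105 / 16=3029256.56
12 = 12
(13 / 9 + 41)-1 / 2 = 755 / 18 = 41.94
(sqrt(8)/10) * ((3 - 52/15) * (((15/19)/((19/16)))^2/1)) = -5376 * sqrt(2)/130321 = -0.06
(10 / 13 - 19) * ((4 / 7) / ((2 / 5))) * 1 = -2370 / 91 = -26.04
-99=-99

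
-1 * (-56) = 56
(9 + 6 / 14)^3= 287496 / 343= 838.18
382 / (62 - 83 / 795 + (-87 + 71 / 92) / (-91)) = 2542492680 / 418267739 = 6.08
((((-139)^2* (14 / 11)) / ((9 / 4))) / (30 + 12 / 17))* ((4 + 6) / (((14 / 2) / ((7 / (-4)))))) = -22991990 / 25839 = -889.82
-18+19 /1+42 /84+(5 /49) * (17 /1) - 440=-42803 /98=-436.77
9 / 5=1.80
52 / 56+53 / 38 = 309 / 133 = 2.32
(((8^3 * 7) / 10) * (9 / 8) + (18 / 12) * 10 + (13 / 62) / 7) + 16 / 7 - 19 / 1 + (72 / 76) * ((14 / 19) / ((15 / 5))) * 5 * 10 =323649329 / 783370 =413.15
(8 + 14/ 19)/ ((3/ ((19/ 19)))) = 166/ 57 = 2.91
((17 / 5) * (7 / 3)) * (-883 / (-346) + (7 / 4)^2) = 1849379 / 41520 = 44.54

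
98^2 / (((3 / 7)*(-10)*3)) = -33614 / 45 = -746.98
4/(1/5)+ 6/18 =61/3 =20.33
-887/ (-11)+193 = 273.64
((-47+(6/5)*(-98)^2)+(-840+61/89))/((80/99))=234339237/17800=13165.13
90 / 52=45 / 26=1.73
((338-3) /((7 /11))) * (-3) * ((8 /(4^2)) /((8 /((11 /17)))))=-63.87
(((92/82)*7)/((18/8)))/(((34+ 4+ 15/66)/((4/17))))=113344/5275593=0.02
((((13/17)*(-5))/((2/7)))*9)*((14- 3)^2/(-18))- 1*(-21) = 56483/68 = 830.63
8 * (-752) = -6016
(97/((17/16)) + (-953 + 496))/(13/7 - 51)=43519/5848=7.44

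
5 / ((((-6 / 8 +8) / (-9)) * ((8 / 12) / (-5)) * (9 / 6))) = 900 / 29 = 31.03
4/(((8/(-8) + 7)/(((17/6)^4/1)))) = 42.96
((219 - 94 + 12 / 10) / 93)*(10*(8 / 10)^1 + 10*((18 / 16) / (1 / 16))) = 118628 / 465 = 255.11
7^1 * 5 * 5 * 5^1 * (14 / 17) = 12250 / 17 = 720.59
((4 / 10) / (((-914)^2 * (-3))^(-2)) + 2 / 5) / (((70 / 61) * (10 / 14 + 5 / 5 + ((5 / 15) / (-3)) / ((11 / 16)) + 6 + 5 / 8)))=60689324642291928 / 226685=267725366223.14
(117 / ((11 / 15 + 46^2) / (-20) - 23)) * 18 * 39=-24640200 / 38651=-637.50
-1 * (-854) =854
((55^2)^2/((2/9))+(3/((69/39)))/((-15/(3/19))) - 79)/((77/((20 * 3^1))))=1079680171902/33649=32086545.57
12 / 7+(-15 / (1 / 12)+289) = 775 / 7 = 110.71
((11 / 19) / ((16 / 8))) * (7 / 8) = 77 / 304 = 0.25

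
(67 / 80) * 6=201 / 40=5.02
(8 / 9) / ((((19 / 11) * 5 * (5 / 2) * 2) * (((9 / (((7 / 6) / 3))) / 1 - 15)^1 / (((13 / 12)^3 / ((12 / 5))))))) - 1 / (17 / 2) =-249766367 / 2147459040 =-0.12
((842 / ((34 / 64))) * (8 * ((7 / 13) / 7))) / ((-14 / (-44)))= 4742144 / 1547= 3065.38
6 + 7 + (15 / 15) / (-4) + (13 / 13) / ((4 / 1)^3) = 817 / 64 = 12.77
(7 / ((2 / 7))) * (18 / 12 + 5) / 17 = 637 / 68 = 9.37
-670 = -670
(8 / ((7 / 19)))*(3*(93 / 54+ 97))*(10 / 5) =270104 / 21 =12862.10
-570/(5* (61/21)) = -39.25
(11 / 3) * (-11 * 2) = -242 / 3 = -80.67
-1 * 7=-7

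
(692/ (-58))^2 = 119716/ 841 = 142.35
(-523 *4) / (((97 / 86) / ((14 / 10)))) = -1259384 / 485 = -2596.67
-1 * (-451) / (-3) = -451 / 3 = -150.33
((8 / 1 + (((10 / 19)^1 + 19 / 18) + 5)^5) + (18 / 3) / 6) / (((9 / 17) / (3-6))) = -983201908248406763 / 14036272305696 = -70047.22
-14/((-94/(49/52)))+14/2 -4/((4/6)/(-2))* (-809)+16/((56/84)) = -23650245/2444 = -9676.86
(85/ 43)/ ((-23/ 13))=-1105/ 989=-1.12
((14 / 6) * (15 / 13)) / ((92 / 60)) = 525 / 299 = 1.76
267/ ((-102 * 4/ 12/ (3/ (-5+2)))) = 267/ 34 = 7.85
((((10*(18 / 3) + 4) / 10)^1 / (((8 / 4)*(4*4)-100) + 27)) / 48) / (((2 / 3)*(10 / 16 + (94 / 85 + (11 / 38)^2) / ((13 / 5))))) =-638248 / 141644135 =-0.00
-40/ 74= -20/ 37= -0.54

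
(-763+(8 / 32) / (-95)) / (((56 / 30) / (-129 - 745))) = 20005929 / 56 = 357248.73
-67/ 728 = -0.09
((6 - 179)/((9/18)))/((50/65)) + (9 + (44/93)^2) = -19052716/43245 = -440.58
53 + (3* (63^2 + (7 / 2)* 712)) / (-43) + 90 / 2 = -15169 / 43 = -352.77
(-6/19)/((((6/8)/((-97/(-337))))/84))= -65184/6403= -10.18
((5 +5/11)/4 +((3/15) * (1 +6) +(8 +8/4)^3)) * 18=992736/55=18049.75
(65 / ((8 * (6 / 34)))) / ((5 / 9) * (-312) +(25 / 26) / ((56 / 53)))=-40222 / 150629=-0.27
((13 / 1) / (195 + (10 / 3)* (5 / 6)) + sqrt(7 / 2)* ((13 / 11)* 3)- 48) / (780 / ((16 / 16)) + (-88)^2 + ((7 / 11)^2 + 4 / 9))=-13273821 / 2360676940 + 3861* sqrt(14) / 18567122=-0.00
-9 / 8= -1.12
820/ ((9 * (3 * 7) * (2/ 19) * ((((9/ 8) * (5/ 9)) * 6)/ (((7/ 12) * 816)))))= 5231.80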